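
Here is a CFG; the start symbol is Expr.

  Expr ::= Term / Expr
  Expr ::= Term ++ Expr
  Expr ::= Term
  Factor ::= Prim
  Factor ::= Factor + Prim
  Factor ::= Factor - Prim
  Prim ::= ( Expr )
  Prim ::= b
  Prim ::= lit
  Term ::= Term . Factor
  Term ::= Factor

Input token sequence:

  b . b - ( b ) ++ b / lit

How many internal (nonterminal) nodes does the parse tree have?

[Expr [Term [Term [Factor [Prim b]]] . [Factor [Factor [Prim b]] - [Prim ( [Expr [Term [Factor [Prim b]]]] )]]] ++ [Expr [Term [Factor [Prim b]]] / [Expr [Term [Factor [Prim lit]]]]]]

21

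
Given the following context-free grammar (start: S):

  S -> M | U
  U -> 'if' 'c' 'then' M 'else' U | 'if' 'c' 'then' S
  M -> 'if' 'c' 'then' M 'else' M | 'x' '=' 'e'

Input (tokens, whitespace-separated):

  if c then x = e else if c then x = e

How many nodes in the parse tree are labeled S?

2

[S [U if c then [M x = e] else [U if c then [S [M x = e]]]]]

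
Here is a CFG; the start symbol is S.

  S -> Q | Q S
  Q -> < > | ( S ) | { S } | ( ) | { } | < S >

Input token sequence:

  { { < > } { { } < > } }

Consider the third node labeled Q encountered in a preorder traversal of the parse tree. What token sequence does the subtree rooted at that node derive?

[S [Q { [S [Q { [S [Q < >]] }] [S [Q { [S [Q { }] [S [Q < >]]] }]]] }]]

< >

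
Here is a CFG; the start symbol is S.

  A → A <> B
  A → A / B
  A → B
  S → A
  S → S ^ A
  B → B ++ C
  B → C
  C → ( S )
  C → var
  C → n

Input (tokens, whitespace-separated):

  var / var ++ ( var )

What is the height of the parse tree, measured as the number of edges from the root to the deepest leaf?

[S [A [A [B [C var]]] / [B [B [C var]] ++ [C ( [S [A [B [C var]]]] )]]]]

8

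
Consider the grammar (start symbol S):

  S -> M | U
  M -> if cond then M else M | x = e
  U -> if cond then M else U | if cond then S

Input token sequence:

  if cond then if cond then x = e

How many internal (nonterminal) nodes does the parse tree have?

[S [U if cond then [S [U if cond then [S [M x = e]]]]]]

6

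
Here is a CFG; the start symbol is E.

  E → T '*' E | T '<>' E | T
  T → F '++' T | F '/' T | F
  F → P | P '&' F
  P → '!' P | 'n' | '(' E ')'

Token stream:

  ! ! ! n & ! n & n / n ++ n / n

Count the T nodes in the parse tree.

[E [T [F [P ! [P ! [P ! [P n]]]] & [F [P ! [P n]] & [F [P n]]]] / [T [F [P n]] ++ [T [F [P n]] / [T [F [P n]]]]]]]

4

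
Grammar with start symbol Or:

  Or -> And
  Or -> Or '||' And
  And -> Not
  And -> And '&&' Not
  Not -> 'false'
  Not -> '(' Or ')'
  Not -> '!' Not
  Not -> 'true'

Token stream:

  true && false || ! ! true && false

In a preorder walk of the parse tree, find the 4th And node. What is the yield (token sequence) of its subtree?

[Or [Or [And [And [Not true]] && [Not false]]] || [And [And [Not ! [Not ! [Not true]]]] && [Not false]]]

! ! true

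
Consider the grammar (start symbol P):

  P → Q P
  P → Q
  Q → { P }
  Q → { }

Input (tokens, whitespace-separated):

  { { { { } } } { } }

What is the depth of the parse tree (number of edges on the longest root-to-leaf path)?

[P [Q { [P [Q { [P [Q { [P [Q { }]] }]] }] [P [Q { }]]] }]]

8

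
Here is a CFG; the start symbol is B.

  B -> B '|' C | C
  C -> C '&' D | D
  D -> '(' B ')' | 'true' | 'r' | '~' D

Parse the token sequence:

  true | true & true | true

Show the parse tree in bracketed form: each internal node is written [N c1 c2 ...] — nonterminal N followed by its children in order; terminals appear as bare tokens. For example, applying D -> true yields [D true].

B
B | C
B | C | C
C | C | C
D | C | C
true | C | C
true | C & D | C
true | D & D | C
true | true & D | C
true | true & true | C
true | true & true | D
true | true & true | true

[B [B [B [C [D true]]] | [C [C [D true]] & [D true]]] | [C [D true]]]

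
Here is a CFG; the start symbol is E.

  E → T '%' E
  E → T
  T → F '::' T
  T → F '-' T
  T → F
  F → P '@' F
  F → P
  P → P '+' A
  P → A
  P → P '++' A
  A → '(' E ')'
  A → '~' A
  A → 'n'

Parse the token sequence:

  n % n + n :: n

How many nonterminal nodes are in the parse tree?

[E [T [F [P [A n]]]] % [E [T [F [P [P [A n]] + [A n]]] :: [T [F [P [A n]]]]]]]

16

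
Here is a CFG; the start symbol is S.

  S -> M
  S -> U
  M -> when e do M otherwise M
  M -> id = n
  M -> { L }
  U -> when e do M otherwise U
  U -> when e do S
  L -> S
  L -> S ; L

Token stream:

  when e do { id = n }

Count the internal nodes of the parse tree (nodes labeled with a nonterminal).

7

[S [U when e do [S [M { [L [S [M id = n]]] }]]]]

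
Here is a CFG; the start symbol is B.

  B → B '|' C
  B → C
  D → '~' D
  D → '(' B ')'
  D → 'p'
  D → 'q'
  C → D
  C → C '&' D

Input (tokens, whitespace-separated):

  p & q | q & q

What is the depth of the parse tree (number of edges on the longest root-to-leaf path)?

5

[B [B [C [C [D p]] & [D q]]] | [C [C [D q]] & [D q]]]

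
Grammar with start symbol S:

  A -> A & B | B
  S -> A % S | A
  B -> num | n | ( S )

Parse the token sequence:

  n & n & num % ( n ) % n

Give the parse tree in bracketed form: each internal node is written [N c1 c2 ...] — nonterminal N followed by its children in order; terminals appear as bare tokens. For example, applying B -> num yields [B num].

[S [A [A [A [B n]] & [B n]] & [B num]] % [S [A [B ( [S [A [B n]]] )]] % [S [A [B n]]]]]

S
A % S
A & B % S
A & B & B % S
B & B & B % S
n & B & B % S
n & n & B % S
n & n & num % S
n & n & num % A % S
n & n & num % B % S
n & n & num % ( S ) % S
n & n & num % ( A ) % S
n & n & num % ( B ) % S
n & n & num % ( n ) % S
n & n & num % ( n ) % A
n & n & num % ( n ) % B
n & n & num % ( n ) % n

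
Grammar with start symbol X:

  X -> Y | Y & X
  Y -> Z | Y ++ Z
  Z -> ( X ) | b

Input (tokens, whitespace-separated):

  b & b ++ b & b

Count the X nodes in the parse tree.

3

[X [Y [Z b]] & [X [Y [Y [Z b]] ++ [Z b]] & [X [Y [Z b]]]]]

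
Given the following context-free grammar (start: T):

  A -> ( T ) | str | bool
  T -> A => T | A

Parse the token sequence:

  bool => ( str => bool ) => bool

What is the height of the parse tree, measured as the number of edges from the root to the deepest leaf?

[T [A bool] => [T [A ( [T [A str] => [T [A bool]]] )] => [T [A bool]]]]

6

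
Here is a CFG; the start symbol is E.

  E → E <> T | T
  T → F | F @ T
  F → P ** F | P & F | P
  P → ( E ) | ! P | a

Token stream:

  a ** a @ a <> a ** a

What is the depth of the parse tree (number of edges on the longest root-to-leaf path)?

6

[E [E [T [F [P a] ** [F [P a]]] @ [T [F [P a]]]]] <> [T [F [P a] ** [F [P a]]]]]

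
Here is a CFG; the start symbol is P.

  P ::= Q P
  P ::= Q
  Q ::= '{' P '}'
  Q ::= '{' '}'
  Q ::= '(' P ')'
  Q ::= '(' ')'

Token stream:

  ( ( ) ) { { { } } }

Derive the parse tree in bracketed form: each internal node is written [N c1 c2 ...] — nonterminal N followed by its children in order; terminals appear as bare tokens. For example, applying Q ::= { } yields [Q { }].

[P [Q ( [P [Q ( )]] )] [P [Q { [P [Q { [P [Q { }]] }]] }]]]

P
Q P
( P ) P
( Q ) P
( ( ) ) P
( ( ) ) Q
( ( ) ) { P }
( ( ) ) { Q }
( ( ) ) { { P } }
( ( ) ) { { Q } }
( ( ) ) { { { } } }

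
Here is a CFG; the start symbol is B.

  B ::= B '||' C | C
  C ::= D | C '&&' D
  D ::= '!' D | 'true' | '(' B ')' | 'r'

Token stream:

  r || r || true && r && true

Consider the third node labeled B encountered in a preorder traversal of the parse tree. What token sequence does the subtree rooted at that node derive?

r

[B [B [B [C [D r]]] || [C [D r]]] || [C [C [C [D true]] && [D r]] && [D true]]]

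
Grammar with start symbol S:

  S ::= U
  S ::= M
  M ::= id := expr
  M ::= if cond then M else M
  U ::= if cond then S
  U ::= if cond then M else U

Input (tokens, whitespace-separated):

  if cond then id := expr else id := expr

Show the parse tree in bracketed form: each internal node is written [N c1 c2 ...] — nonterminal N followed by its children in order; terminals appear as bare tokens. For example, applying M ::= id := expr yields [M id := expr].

[S [M if cond then [M id := expr] else [M id := expr]]]

S
M
if cond then M else M
if cond then id := expr else M
if cond then id := expr else id := expr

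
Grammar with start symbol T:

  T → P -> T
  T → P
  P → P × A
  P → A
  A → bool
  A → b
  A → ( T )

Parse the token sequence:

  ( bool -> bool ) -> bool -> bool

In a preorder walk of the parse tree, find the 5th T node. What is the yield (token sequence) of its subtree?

bool

[T [P [A ( [T [P [A bool]] -> [T [P [A bool]]]] )]] -> [T [P [A bool]] -> [T [P [A bool]]]]]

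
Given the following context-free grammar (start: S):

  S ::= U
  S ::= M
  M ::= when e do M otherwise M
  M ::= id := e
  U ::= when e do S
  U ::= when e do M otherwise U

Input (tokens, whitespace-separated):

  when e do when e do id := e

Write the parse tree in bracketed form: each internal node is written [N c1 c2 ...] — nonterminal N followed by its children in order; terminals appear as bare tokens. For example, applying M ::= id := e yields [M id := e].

S
U
when e do S
when e do U
when e do when e do S
when e do when e do M
when e do when e do id := e

[S [U when e do [S [U when e do [S [M id := e]]]]]]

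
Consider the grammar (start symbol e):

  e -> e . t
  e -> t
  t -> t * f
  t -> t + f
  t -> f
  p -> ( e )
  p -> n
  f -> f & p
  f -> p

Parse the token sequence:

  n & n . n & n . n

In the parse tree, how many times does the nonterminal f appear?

5

[e [e [e [t [f [f [p n]] & [p n]]]] . [t [f [f [p n]] & [p n]]]] . [t [f [p n]]]]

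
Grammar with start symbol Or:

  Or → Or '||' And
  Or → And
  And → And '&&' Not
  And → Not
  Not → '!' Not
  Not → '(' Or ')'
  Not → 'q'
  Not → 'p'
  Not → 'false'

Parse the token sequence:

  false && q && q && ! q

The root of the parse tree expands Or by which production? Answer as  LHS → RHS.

Or → And

[Or [And [And [And [And [Not false]] && [Not q]] && [Not q]] && [Not ! [Not q]]]]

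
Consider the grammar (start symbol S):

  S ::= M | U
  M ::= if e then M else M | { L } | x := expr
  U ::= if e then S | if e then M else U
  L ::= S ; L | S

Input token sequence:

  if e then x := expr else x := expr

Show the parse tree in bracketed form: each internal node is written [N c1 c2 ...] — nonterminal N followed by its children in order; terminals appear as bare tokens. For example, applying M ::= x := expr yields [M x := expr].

[S [M if e then [M x := expr] else [M x := expr]]]

S
M
if e then M else M
if e then x := expr else M
if e then x := expr else x := expr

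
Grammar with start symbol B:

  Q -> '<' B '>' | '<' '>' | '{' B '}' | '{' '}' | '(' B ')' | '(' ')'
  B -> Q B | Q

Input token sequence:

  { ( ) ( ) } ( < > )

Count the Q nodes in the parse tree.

[B [Q { [B [Q ( )] [B [Q ( )]]] }] [B [Q ( [B [Q < >]] )]]]

5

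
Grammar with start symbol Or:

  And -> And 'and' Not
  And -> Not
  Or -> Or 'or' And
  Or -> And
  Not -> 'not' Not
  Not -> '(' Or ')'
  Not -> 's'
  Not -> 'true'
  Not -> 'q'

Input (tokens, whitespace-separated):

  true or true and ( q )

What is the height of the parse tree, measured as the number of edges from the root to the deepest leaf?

6

[Or [Or [And [Not true]]] or [And [And [Not true]] and [Not ( [Or [And [Not q]]] )]]]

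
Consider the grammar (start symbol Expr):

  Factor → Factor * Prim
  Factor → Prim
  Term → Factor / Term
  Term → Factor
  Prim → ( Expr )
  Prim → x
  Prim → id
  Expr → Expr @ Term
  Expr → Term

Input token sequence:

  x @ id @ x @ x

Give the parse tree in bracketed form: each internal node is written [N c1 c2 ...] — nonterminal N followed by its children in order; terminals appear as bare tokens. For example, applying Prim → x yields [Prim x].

Expr
Expr @ Term
Expr @ Term @ Term
Expr @ Term @ Term @ Term
Term @ Term @ Term @ Term
Factor @ Term @ Term @ Term
Prim @ Term @ Term @ Term
x @ Term @ Term @ Term
x @ Factor @ Term @ Term
x @ Prim @ Term @ Term
x @ id @ Term @ Term
x @ id @ Factor @ Term
x @ id @ Prim @ Term
x @ id @ x @ Term
x @ id @ x @ Factor
x @ id @ x @ Prim
x @ id @ x @ x

[Expr [Expr [Expr [Expr [Term [Factor [Prim x]]]] @ [Term [Factor [Prim id]]]] @ [Term [Factor [Prim x]]]] @ [Term [Factor [Prim x]]]]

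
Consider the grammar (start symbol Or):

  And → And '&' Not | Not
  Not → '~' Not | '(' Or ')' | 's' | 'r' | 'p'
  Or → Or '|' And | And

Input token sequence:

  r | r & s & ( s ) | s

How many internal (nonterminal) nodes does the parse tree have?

[Or [Or [Or [And [Not r]]] | [And [And [And [Not r]] & [Not s]] & [Not ( [Or [And [Not s]]] )]]] | [And [Not s]]]

16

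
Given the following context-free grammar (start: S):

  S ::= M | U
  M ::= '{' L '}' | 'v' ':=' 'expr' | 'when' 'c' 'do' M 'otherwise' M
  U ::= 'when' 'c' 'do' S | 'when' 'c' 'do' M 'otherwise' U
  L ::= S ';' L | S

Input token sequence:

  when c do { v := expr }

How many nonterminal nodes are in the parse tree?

7

[S [U when c do [S [M { [L [S [M v := expr]]] }]]]]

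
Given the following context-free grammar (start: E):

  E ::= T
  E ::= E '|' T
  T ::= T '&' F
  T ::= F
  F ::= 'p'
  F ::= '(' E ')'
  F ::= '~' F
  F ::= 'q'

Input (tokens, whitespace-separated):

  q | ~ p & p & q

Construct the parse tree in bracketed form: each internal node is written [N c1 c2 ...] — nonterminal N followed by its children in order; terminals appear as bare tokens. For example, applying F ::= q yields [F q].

E
E | T
T | T
F | T
q | T
q | T & F
q | T & F & F
q | F & F & F
q | ~ F & F & F
q | ~ p & F & F
q | ~ p & p & F
q | ~ p & p & q

[E [E [T [F q]]] | [T [T [T [F ~ [F p]]] & [F p]] & [F q]]]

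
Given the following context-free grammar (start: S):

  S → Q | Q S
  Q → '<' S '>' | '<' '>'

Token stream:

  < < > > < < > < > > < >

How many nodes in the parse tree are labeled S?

6

[S [Q < [S [Q < >]] >] [S [Q < [S [Q < >] [S [Q < >]]] >] [S [Q < >]]]]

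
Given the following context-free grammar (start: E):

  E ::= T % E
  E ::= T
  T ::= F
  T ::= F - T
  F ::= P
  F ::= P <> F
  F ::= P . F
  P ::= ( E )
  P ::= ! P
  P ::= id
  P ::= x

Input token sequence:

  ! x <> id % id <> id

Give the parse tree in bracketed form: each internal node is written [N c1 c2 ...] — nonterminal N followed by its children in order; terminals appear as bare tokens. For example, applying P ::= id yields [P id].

E
T % E
F % E
P <> F % E
! P <> F % E
! x <> F % E
! x <> P % E
! x <> id % E
! x <> id % T
! x <> id % F
! x <> id % P <> F
! x <> id % id <> F
! x <> id % id <> P
! x <> id % id <> id

[E [T [F [P ! [P x]] <> [F [P id]]]] % [E [T [F [P id] <> [F [P id]]]]]]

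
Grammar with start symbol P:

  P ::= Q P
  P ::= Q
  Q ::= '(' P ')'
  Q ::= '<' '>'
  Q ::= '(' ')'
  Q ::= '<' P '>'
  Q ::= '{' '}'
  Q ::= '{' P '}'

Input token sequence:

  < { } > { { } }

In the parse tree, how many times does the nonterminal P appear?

[P [Q < [P [Q { }]] >] [P [Q { [P [Q { }]] }]]]

4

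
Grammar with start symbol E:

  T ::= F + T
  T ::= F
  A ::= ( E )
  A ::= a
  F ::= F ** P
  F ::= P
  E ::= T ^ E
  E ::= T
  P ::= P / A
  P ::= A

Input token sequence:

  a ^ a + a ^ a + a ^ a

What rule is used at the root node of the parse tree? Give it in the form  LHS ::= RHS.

[E [T [F [P [A a]]]] ^ [E [T [F [P [A a]]] + [T [F [P [A a]]]]] ^ [E [T [F [P [A a]]] + [T [F [P [A a]]]]] ^ [E [T [F [P [A a]]]]]]]]

E ::= T ^ E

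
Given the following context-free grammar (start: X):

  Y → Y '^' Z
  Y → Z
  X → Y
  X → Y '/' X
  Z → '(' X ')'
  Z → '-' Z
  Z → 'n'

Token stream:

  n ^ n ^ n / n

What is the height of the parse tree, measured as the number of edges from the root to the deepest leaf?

[X [Y [Y [Y [Z n]] ^ [Z n]] ^ [Z n]] / [X [Y [Z n]]]]

5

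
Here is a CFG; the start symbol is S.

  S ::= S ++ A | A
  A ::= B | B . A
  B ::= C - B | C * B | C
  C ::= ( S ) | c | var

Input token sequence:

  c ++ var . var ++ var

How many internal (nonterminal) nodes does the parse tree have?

[S [S [S [A [B [C c]]]] ++ [A [B [C var]] . [A [B [C var]]]]] ++ [A [B [C var]]]]

15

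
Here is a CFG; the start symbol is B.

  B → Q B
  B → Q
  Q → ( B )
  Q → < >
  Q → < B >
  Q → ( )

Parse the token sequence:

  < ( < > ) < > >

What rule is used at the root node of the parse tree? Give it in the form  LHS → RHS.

B → Q

[B [Q < [B [Q ( [B [Q < >]] )] [B [Q < >]]] >]]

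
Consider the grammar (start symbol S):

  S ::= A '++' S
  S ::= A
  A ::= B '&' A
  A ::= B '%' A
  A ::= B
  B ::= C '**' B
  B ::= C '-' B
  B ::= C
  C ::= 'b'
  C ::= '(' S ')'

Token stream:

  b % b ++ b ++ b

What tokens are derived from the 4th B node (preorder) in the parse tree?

[S [A [B [C b]] % [A [B [C b]]]] ++ [S [A [B [C b]]] ++ [S [A [B [C b]]]]]]

b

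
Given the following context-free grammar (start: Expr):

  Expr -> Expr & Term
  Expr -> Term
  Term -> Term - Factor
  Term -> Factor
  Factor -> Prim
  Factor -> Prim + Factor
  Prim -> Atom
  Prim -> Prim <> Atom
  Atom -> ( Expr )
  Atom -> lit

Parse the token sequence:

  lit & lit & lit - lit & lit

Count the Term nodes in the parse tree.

5

[Expr [Expr [Expr [Expr [Term [Factor [Prim [Atom lit]]]]] & [Term [Factor [Prim [Atom lit]]]]] & [Term [Term [Factor [Prim [Atom lit]]]] - [Factor [Prim [Atom lit]]]]] & [Term [Factor [Prim [Atom lit]]]]]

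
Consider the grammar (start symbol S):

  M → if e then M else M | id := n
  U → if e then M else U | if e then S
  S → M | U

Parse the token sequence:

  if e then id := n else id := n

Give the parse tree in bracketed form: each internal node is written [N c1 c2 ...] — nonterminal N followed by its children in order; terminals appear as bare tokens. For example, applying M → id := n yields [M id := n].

[S [M if e then [M id := n] else [M id := n]]]

S
M
if e then M else M
if e then id := n else M
if e then id := n else id := n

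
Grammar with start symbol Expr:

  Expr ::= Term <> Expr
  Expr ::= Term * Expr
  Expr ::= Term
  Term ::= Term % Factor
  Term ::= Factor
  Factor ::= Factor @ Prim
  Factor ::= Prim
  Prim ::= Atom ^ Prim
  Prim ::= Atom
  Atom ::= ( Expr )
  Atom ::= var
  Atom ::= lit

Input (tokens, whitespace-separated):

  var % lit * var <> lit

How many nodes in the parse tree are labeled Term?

[Expr [Term [Term [Factor [Prim [Atom var]]]] % [Factor [Prim [Atom lit]]]] * [Expr [Term [Factor [Prim [Atom var]]]] <> [Expr [Term [Factor [Prim [Atom lit]]]]]]]

4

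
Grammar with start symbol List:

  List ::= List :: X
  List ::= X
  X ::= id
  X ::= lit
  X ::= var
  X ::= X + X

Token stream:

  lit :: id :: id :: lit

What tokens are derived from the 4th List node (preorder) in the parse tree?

[List [List [List [List [X lit]] :: [X id]] :: [X id]] :: [X lit]]

lit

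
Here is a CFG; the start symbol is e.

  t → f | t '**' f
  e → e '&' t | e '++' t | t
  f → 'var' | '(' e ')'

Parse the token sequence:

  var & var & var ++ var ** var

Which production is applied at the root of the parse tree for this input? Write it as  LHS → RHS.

e → e '++' t

[e [e [e [e [t [f var]]] & [t [f var]]] & [t [f var]]] ++ [t [t [f var]] ** [f var]]]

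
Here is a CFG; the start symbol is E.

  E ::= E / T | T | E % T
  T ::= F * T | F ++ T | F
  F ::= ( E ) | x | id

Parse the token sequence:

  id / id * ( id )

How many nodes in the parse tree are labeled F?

4

[E [E [T [F id]]] / [T [F id] * [T [F ( [E [T [F id]]] )]]]]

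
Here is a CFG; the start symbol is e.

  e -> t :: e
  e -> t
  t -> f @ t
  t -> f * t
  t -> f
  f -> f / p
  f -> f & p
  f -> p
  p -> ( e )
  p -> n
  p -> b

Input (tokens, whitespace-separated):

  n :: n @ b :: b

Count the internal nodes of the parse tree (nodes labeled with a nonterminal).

[e [t [f [p n]]] :: [e [t [f [p n]] @ [t [f [p b]]]] :: [e [t [f [p b]]]]]]

15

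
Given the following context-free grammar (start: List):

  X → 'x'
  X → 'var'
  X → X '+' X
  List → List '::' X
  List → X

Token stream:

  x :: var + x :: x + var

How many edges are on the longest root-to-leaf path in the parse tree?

4

[List [List [List [X x]] :: [X [X var] + [X x]]] :: [X [X x] + [X var]]]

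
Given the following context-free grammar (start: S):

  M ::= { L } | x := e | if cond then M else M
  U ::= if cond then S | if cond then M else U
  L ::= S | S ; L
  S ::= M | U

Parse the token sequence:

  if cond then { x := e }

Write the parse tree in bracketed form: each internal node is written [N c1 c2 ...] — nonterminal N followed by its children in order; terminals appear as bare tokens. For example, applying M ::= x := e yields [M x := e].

[S [U if cond then [S [M { [L [S [M x := e]]] }]]]]

S
U
if cond then S
if cond then M
if cond then { L }
if cond then { S }
if cond then { M }
if cond then { x := e }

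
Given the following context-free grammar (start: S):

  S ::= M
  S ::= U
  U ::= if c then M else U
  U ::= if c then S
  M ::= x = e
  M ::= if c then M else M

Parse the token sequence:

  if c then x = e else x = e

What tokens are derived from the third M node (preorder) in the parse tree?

x = e

[S [M if c then [M x = e] else [M x = e]]]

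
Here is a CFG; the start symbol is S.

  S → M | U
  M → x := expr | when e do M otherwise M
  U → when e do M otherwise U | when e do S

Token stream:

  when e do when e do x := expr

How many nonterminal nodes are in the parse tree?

6

[S [U when e do [S [U when e do [S [M x := expr]]]]]]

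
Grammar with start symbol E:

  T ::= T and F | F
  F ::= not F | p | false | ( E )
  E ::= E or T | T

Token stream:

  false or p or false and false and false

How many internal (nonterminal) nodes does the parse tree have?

[E [E [E [T [F false]]] or [T [F p]]] or [T [T [T [F false]] and [F false]] and [F false]]]

13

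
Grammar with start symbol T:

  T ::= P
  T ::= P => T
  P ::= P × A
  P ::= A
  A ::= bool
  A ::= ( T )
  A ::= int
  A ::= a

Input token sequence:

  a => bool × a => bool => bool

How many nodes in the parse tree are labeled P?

[T [P [A a]] => [T [P [P [A bool]] × [A a]] => [T [P [A bool]] => [T [P [A bool]]]]]]

5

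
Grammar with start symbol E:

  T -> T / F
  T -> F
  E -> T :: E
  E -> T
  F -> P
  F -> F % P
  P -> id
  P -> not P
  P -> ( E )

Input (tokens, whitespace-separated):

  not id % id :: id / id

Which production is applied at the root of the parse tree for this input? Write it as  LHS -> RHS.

E -> T :: E

[E [T [F [F [P not [P id]]] % [P id]]] :: [E [T [T [F [P id]]] / [F [P id]]]]]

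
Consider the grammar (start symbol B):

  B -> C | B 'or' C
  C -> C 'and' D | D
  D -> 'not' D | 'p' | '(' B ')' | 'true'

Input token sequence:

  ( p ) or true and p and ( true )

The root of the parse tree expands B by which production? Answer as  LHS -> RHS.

[B [B [C [D ( [B [C [D p]]] )]]] or [C [C [C [D true]] and [D p]] and [D ( [B [C [D true]]] )]]]

B -> B 'or' C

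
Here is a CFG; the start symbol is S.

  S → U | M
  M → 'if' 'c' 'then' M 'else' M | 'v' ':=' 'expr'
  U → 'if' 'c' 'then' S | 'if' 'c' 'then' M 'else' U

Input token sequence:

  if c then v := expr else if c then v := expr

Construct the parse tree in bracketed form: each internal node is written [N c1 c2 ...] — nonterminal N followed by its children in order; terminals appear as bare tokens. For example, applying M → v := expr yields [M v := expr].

S
U
if c then M else U
if c then v := expr else U
if c then v := expr else if c then S
if c then v := expr else if c then M
if c then v := expr else if c then v := expr

[S [U if c then [M v := expr] else [U if c then [S [M v := expr]]]]]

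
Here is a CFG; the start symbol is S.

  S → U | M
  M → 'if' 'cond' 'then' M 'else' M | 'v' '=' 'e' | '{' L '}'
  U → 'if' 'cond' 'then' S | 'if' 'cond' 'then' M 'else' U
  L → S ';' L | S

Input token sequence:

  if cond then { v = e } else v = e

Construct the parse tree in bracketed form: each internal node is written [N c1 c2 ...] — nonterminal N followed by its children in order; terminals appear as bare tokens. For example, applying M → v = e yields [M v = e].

[S [M if cond then [M { [L [S [M v = e]]] }] else [M v = e]]]

S
M
if cond then M else M
if cond then { L } else M
if cond then { S } else M
if cond then { M } else M
if cond then { v = e } else M
if cond then { v = e } else v = e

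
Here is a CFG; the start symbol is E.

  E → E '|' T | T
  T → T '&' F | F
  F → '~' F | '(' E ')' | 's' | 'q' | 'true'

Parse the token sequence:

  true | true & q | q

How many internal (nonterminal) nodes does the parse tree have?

11

[E [E [E [T [F true]]] | [T [T [F true]] & [F q]]] | [T [F q]]]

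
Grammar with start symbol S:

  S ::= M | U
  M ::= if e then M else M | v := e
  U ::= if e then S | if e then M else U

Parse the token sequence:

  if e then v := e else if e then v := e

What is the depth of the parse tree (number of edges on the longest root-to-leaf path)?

[S [U if e then [M v := e] else [U if e then [S [M v := e]]]]]

5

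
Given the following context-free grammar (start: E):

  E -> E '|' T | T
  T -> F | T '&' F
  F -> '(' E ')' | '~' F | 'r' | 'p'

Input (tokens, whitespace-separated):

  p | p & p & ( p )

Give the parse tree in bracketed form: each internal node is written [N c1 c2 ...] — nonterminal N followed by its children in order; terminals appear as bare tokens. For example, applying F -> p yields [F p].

E
E | T
T | T
F | T
p | T
p | T & F
p | T & F & F
p | F & F & F
p | p & F & F
p | p & p & F
p | p & p & ( E )
p | p & p & ( T )
p | p & p & ( F )
p | p & p & ( p )

[E [E [T [F p]]] | [T [T [T [F p]] & [F p]] & [F ( [E [T [F p]]] )]]]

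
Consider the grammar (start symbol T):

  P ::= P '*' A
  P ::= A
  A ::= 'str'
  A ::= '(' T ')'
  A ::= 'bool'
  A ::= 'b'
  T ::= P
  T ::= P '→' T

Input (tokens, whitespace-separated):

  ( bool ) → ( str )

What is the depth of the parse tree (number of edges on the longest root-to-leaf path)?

[T [P [A ( [T [P [A bool]]] )]] → [T [P [A ( [T [P [A str]]] )]]]]

7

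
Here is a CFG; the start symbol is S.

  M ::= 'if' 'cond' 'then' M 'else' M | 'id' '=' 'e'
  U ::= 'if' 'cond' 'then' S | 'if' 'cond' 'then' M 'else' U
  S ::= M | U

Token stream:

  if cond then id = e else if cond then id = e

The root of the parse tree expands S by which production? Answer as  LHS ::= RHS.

S ::= U

[S [U if cond then [M id = e] else [U if cond then [S [M id = e]]]]]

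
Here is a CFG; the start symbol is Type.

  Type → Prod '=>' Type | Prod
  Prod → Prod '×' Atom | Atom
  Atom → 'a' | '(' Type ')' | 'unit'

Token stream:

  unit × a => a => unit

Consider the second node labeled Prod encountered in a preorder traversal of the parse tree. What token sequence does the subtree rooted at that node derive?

unit

[Type [Prod [Prod [Atom unit]] × [Atom a]] => [Type [Prod [Atom a]] => [Type [Prod [Atom unit]]]]]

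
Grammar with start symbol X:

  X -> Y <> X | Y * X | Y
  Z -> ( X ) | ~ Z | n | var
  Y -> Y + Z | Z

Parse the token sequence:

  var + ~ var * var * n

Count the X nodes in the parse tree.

3

[X [Y [Y [Z var]] + [Z ~ [Z var]]] * [X [Y [Z var]] * [X [Y [Z n]]]]]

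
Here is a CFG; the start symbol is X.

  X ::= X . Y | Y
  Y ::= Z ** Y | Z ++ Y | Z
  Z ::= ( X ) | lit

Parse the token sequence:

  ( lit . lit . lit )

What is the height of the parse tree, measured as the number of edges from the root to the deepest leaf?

8

[X [Y [Z ( [X [X [X [Y [Z lit]]] . [Y [Z lit]]] . [Y [Z lit]]] )]]]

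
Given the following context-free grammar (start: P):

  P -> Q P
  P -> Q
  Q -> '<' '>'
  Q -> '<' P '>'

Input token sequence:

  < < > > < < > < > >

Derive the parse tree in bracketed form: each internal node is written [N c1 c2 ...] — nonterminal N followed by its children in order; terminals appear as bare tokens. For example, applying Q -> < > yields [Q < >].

[P [Q < [P [Q < >]] >] [P [Q < [P [Q < >] [P [Q < >]]] >]]]

P
Q P
< P > P
< Q > P
< < > > P
< < > > Q
< < > > < P >
< < > > < Q P >
< < > > < < > P >
< < > > < < > Q >
< < > > < < > < > >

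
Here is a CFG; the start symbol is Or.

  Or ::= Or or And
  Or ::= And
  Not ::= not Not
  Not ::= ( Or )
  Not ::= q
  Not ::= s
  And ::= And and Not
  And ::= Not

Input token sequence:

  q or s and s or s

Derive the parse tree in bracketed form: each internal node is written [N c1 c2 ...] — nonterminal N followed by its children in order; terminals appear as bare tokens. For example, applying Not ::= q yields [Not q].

[Or [Or [Or [And [Not q]]] or [And [And [Not s]] and [Not s]]] or [And [Not s]]]

Or
Or or And
Or or And or And
And or And or And
Not or And or And
q or And or And
q or And and Not or And
q or Not and Not or And
q or s and Not or And
q or s and s or And
q or s and s or Not
q or s and s or s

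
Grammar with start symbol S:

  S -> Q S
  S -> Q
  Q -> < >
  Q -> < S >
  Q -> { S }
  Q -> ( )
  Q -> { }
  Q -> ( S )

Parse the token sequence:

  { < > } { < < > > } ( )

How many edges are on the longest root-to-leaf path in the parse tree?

[S [Q { [S [Q < >]] }] [S [Q { [S [Q < [S [Q < >]] >]] }] [S [Q ( )]]]]

7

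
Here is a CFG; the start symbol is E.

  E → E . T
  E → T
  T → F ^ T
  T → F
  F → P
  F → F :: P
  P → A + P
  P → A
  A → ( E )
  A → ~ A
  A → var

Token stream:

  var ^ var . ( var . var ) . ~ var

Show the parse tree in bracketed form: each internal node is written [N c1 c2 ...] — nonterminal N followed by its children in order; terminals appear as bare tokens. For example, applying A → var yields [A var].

[E [E [E [T [F [P [A var]]] ^ [T [F [P [A var]]]]]] . [T [F [P [A ( [E [E [T [F [P [A var]]]]] . [T [F [P [A var]]]]] )]]]]] . [T [F [P [A ~ [A var]]]]]]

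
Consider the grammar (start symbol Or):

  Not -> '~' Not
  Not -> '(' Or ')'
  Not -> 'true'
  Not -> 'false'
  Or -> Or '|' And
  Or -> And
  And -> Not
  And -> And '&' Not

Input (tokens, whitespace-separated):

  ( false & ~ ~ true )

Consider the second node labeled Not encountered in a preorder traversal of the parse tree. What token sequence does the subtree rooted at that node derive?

false

[Or [And [Not ( [Or [And [And [Not false]] & [Not ~ [Not ~ [Not true]]]]] )]]]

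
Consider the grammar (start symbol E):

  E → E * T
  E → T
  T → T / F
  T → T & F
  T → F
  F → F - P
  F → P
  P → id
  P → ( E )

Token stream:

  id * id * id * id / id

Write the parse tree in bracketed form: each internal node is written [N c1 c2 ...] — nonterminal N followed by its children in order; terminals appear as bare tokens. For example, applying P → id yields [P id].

E
E * T
E * T * T
E * T * T * T
T * T * T * T
F * T * T * T
P * T * T * T
id * T * T * T
id * F * T * T
id * P * T * T
id * id * T * T
id * id * F * T
id * id * P * T
id * id * id * T
id * id * id * T / F
id * id * id * F / F
id * id * id * P / F
id * id * id * id / F
id * id * id * id / P
id * id * id * id / id

[E [E [E [E [T [F [P id]]]] * [T [F [P id]]]] * [T [F [P id]]]] * [T [T [F [P id]]] / [F [P id]]]]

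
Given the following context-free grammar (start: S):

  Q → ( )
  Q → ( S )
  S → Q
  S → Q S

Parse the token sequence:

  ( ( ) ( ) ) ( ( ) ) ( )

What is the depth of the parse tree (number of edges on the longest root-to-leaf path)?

5

[S [Q ( [S [Q ( )] [S [Q ( )]]] )] [S [Q ( [S [Q ( )]] )] [S [Q ( )]]]]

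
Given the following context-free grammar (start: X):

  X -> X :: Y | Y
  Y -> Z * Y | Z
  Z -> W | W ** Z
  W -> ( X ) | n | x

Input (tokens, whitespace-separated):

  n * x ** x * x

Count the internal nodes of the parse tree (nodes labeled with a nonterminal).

[X [Y [Z [W n]] * [Y [Z [W x] ** [Z [W x]]] * [Y [Z [W x]]]]]]

12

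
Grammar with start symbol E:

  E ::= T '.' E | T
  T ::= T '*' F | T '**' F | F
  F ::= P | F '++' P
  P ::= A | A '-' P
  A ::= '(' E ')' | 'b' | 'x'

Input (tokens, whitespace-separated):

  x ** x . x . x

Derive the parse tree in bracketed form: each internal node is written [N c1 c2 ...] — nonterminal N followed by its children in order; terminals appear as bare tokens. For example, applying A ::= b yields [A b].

[E [T [T [F [P [A x]]]] ** [F [P [A x]]]] . [E [T [F [P [A x]]]] . [E [T [F [P [A x]]]]]]]

E
T . E
T ** F . E
F ** F . E
P ** F . E
A ** F . E
x ** F . E
x ** P . E
x ** A . E
x ** x . E
x ** x . T . E
x ** x . F . E
x ** x . P . E
x ** x . A . E
x ** x . x . E
x ** x . x . T
x ** x . x . F
x ** x . x . P
x ** x . x . A
x ** x . x . x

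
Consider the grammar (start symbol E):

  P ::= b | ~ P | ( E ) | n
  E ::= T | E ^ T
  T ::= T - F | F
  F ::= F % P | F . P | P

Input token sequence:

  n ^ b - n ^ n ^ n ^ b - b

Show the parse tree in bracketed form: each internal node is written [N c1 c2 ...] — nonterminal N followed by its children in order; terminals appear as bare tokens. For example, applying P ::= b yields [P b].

[E [E [E [E [E [T [F [P n]]]] ^ [T [T [F [P b]]] - [F [P n]]]] ^ [T [F [P n]]]] ^ [T [F [P n]]]] ^ [T [T [F [P b]]] - [F [P b]]]]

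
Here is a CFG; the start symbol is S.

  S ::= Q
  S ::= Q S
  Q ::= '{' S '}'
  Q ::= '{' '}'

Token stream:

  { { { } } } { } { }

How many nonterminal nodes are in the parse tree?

[S [Q { [S [Q { [S [Q { }]] }]] }] [S [Q { }] [S [Q { }]]]]

10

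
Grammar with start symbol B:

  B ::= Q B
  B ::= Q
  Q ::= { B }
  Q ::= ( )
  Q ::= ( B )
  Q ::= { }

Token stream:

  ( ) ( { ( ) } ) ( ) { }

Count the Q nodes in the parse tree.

6

[B [Q ( )] [B [Q ( [B [Q { [B [Q ( )]] }]] )] [B [Q ( )] [B [Q { }]]]]]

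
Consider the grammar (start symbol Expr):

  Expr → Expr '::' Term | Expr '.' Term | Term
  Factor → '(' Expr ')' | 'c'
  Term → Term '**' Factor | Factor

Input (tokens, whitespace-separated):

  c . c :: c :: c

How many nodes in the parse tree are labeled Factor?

4

[Expr [Expr [Expr [Expr [Term [Factor c]]] . [Term [Factor c]]] :: [Term [Factor c]]] :: [Term [Factor c]]]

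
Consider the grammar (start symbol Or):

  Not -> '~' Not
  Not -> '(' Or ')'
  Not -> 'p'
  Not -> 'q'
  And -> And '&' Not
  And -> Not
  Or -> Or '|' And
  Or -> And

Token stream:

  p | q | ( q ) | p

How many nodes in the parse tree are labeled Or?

[Or [Or [Or [Or [And [Not p]]] | [And [Not q]]] | [And [Not ( [Or [And [Not q]]] )]]] | [And [Not p]]]

5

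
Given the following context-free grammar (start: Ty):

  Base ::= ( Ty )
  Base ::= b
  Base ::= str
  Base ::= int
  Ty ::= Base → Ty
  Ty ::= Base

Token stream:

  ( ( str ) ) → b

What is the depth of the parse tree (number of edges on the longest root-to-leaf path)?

[Ty [Base ( [Ty [Base ( [Ty [Base str]] )]] )] → [Ty [Base b]]]

6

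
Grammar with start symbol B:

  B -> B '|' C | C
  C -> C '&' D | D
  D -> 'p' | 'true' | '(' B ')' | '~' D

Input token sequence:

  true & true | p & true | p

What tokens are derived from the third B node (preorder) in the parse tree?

true & true

[B [B [B [C [C [D true]] & [D true]]] | [C [C [D p]] & [D true]]] | [C [D p]]]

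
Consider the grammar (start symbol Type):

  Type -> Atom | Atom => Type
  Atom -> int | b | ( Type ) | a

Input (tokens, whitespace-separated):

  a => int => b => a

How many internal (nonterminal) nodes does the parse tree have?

[Type [Atom a] => [Type [Atom int] => [Type [Atom b] => [Type [Atom a]]]]]

8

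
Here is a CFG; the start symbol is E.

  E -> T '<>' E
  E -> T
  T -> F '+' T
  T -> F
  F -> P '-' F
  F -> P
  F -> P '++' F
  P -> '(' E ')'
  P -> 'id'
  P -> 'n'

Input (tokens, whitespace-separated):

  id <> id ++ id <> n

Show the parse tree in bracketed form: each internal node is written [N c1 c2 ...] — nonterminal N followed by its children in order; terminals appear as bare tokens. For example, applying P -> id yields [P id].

[E [T [F [P id]]] <> [E [T [F [P id] ++ [F [P id]]]] <> [E [T [F [P n]]]]]]

E
T <> E
F <> E
P <> E
id <> E
id <> T <> E
id <> F <> E
id <> P ++ F <> E
id <> id ++ F <> E
id <> id ++ P <> E
id <> id ++ id <> E
id <> id ++ id <> T
id <> id ++ id <> F
id <> id ++ id <> P
id <> id ++ id <> n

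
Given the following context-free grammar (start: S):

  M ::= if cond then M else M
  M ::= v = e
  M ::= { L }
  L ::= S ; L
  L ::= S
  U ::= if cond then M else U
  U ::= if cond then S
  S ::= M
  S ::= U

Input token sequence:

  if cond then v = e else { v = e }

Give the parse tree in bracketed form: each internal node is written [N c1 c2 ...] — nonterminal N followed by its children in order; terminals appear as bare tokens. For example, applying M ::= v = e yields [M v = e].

[S [M if cond then [M v = e] else [M { [L [S [M v = e]]] }]]]

S
M
if cond then M else M
if cond then v = e else M
if cond then v = e else { L }
if cond then v = e else { S }
if cond then v = e else { M }
if cond then v = e else { v = e }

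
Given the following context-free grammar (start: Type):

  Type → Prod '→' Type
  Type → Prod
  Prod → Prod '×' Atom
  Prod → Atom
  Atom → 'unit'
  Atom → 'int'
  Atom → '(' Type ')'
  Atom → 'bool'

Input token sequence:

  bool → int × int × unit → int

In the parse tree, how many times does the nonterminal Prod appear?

[Type [Prod [Atom bool]] → [Type [Prod [Prod [Prod [Atom int]] × [Atom int]] × [Atom unit]] → [Type [Prod [Atom int]]]]]

5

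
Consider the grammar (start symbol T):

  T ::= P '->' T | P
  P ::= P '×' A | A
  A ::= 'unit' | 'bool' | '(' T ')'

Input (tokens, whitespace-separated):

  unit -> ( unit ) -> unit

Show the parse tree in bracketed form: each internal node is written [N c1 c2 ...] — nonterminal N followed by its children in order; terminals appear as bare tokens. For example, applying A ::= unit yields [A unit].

T
P -> T
A -> T
unit -> T
unit -> P -> T
unit -> A -> T
unit -> ( T ) -> T
unit -> ( P ) -> T
unit -> ( A ) -> T
unit -> ( unit ) -> T
unit -> ( unit ) -> P
unit -> ( unit ) -> A
unit -> ( unit ) -> unit

[T [P [A unit]] -> [T [P [A ( [T [P [A unit]]] )]] -> [T [P [A unit]]]]]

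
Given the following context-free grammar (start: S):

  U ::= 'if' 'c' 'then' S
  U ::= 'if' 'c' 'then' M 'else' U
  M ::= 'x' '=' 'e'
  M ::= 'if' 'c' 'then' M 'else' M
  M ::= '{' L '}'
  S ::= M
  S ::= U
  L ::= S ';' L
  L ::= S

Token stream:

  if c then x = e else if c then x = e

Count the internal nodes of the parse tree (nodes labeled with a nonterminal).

[S [U if c then [M x = e] else [U if c then [S [M x = e]]]]]

6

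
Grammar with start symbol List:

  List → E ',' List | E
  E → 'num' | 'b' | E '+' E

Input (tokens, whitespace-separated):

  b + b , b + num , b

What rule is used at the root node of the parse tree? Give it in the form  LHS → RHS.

List → E ',' List

[List [E [E b] + [E b]] , [List [E [E b] + [E num]] , [List [E b]]]]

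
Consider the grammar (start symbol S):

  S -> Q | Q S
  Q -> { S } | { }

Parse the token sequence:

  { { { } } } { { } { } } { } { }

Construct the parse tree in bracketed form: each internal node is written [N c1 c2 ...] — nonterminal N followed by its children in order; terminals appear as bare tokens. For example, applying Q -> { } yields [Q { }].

S
Q S
{ S } S
{ Q } S
{ { S } } S
{ { Q } } S
{ { { } } } S
{ { { } } } Q S
{ { { } } } { S } S
{ { { } } } { Q S } S
{ { { } } } { { } S } S
{ { { } } } { { } Q } S
{ { { } } } { { } { } } S
{ { { } } } { { } { } } Q S
{ { { } } } { { } { } } { } S
{ { { } } } { { } { } } { } Q
{ { { } } } { { } { } } { } { }

[S [Q { [S [Q { [S [Q { }]] }]] }] [S [Q { [S [Q { }] [S [Q { }]]] }] [S [Q { }] [S [Q { }]]]]]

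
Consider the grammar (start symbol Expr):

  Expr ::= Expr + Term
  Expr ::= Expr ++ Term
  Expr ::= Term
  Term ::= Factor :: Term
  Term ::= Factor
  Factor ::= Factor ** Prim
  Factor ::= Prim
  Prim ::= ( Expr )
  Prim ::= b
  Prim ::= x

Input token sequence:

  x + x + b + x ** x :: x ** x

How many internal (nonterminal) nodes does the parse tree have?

[Expr [Expr [Expr [Expr [Term [Factor [Prim x]]]] + [Term [Factor [Prim x]]]] + [Term [Factor [Prim b]]]] + [Term [Factor [Factor [Prim x]] ** [Prim x]] :: [Term [Factor [Factor [Prim x]] ** [Prim x]]]]]

23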